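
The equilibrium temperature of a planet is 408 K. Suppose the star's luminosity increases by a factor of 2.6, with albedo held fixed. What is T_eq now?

T_eq ≈ 518 K

T_eq ∝ L^(1/4) · d^(−1/2).
T′ = 408 × 2.6^(1/4) = 518 K.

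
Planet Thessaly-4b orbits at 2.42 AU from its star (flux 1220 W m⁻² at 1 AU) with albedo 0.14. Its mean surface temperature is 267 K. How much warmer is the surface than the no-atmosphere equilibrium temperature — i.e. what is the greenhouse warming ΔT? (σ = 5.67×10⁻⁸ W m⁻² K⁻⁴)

ΔT ≈ 99.4 K

S = 1220/2.42² = 208.3 W m⁻².
T_eq = [S(1−A)/(4σ)]^(1/4) = [208.3×0.86/(4×5.67×10⁻⁸)]^(1/4) = 167.6 K.
ΔT = T_surf − T_eq = 267 − 167.6.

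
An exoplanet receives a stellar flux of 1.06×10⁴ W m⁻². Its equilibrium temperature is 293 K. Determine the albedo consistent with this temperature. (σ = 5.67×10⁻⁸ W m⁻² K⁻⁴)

From T_eq⁴ = S(1−A)/(4σ): 1−A = 4σT_eq⁴/S.
1−A = 4 × 5.67×10⁻⁸ × (293)⁴ / 1.06×10⁴ = 0.158.

A ≈ 0.84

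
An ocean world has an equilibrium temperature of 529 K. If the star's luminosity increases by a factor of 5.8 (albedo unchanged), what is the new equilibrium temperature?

T_eq ∝ L^(1/4) · d^(−1/2).
T′ = 529 × 5.8^(1/4) = 821 K.

T_eq ≈ 821 K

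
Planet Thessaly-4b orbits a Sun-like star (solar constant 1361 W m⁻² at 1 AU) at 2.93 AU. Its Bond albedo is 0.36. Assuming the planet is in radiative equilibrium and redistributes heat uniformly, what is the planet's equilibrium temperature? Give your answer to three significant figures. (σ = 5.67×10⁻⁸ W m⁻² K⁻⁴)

T_eq ≈ 145 K

Flux at 2.93 AU: S = 1361/2.93² = 159 W m⁻².
Energy balance: absorbed = emitted ⇒ πR²·S(1−A) = 4πR²·σT_eq⁴, so T_eq⁴ = S(1−A)/(4σ).
T_eq = [159 × 0.64 / (4 × 5.67×10⁻⁸)]^(1/4) = (4.47×10⁸)^(1/4) = 145 K.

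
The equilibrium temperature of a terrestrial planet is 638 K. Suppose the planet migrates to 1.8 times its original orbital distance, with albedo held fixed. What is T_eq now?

T_eq ∝ L^(1/4) · d^(−1/2).
T′ = 638 / 1.8^(1/2) = 476 K.

T_eq ≈ 476 K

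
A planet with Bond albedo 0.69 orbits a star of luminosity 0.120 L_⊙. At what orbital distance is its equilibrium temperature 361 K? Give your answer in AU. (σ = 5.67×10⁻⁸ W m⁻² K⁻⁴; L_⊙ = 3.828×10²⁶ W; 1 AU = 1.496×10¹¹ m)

L = 0.120 × 3.828×10²⁶ = 4.59×10²⁵ W.
From T_eq⁴ = L(1−A)/(16πσd²): d = √[L(1−A)/(16πσT_eq⁴)].
d = √[4.59×10²⁵ × 0.31 / (16π × 5.67×10⁻⁸ × (361)⁴)] = 1.72×10¹⁰ m = 0.115 AU.

d ≈ 0.115 AU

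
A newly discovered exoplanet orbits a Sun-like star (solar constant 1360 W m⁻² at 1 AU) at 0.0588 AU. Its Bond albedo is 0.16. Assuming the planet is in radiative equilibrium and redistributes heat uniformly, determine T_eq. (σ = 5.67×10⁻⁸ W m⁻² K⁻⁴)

T_eq ≈ 1100 K

Flux at 0.0588 AU: S = 1360/0.0588² = 3.93×10⁵ W m⁻².
Energy balance: absorbed = emitted ⇒ πR²·S(1−A) = 4πR²·σT_eq⁴, so T_eq⁴ = S(1−A)/(4σ).
T_eq = [3.93×10⁵ × 0.84 / (4 × 5.67×10⁻⁸)]^(1/4) = (1.46×10¹²)^(1/4) = 1100 K.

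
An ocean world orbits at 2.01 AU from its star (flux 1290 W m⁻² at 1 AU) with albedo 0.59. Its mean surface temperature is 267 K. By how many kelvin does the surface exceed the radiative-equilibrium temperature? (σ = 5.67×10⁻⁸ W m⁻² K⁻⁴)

ΔT ≈ 112.0 K

S = 1290/2.01² = 319.3 W m⁻².
T_eq = [S(1−A)/(4σ)]^(1/4) = [319.3×0.41/(4×5.67×10⁻⁸)]^(1/4) = 155.0 K.
ΔT = T_surf − T_eq = 267 − 155.0.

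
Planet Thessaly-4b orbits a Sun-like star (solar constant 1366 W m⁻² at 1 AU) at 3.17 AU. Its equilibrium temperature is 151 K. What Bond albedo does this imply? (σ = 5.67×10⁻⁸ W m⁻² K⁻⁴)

Flux at 3.17 AU: S = 1366/3.17² = 136 W m⁻².
From T_eq⁴ = S(1−A)/(4σ): 1−A = 4σT_eq⁴/S.
1−A = 4 × 5.67×10⁻⁸ × (151)⁴ / 136 = 0.867.

A ≈ 0.13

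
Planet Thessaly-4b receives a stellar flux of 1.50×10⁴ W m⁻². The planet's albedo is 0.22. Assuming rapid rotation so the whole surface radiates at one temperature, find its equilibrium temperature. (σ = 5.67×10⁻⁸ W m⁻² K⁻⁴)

T_eq ≈ 477 K

Energy balance: absorbed = emitted ⇒ πR²·S(1−A) = 4πR²·σT_eq⁴, so T_eq⁴ = S(1−A)/(4σ).
T_eq = [1.50×10⁴ × 0.78 / (4 × 5.67×10⁻⁸)]^(1/4) = (5.16×10¹⁰)^(1/4) = 477 K.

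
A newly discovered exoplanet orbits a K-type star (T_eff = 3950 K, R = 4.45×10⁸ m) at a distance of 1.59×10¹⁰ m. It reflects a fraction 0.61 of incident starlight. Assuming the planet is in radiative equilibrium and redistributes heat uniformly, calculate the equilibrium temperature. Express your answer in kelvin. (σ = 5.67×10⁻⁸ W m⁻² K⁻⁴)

L = 4πR_⋆²σT_⋆⁴ = 4π(4.45×10⁸)² × 5.67×10⁻⁸ × (3950)⁴ = 3.43×10²⁵ W.
S = L/(4πd²) = 1.08×10⁴ W m⁻².
Energy balance: absorbed = emitted ⇒ πR²·S(1−A) = 4πR²·σT_eq⁴, so T_eq⁴ = S(1−A)/(4σ).
T_eq = [1.08×10⁴ × 0.39 / (4 × 5.67×10⁻⁸)]^(1/4) = (1.86×10¹⁰)^(1/4) = 369 K.

T_eq ≈ 369 K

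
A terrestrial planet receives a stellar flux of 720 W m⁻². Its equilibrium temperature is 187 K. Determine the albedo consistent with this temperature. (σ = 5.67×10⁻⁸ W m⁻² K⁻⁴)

A ≈ 0.61

From T_eq⁴ = S(1−A)/(4σ): 1−A = 4σT_eq⁴/S.
1−A = 4 × 5.67×10⁻⁸ × (187)⁴ / 720 = 0.385.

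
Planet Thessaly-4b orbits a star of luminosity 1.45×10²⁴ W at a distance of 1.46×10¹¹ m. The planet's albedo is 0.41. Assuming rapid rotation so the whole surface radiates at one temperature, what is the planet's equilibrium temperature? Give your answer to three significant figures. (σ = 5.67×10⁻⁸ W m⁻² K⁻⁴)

Flux: S = L/(4πd²) = 1.45×10²⁴/(4π×(1.46×10¹¹)²) = 5.41 W m⁻².
Energy balance: absorbed = emitted ⇒ πR²·S(1−A) = 4πR²·σT_eq⁴, so T_eq⁴ = S(1−A)/(4σ).
T_eq = [5.41 × 0.59 / (4 × 5.67×10⁻⁸)]^(1/4) = (1.41×10⁷)^(1/4) = 61.3 K.

T_eq ≈ 61.3 K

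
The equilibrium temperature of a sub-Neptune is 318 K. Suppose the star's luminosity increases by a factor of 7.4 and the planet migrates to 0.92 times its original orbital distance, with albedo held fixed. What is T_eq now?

T_eq ∝ L^(1/4) · d^(−1/2).
T′ = 318 × 7.4^(1/4) / 0.92^(1/2) = 547 K.

T_eq ≈ 547 K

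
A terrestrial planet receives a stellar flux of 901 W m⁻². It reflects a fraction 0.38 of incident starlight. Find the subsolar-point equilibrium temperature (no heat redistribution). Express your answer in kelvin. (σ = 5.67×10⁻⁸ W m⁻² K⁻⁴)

At the subsolar point the surface absorbs S(1−A) and emits σT⁴ per unit area — no factor of 4, since only the local patch is in balance.
T = [901 × 0.62 / 5.67×10⁻⁸]^(1/4) = (9.85×10⁹)^(1/4) = 315 K.

T_ss ≈ 315 K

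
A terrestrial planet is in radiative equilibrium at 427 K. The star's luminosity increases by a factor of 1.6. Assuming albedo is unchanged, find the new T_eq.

T_eq ∝ L^(1/4) · d^(−1/2).
T′ = 427 × 1.6^(1/4) = 480 K.

T_eq ≈ 480 K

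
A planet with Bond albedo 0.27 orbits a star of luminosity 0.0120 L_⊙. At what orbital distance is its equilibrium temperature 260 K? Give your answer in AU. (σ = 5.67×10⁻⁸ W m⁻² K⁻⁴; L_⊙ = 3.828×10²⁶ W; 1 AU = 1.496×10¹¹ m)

d ≈ 0.107 AU

L = 0.0120 × 3.828×10²⁶ = 4.59×10²⁴ W.
From T_eq⁴ = L(1−A)/(16πσd²): d = √[L(1−A)/(16πσT_eq⁴)].
d = √[4.59×10²⁴ × 0.73 / (16π × 5.67×10⁻⁸ × (260)⁴)] = 1.60×10¹⁰ m = 0.107 AU.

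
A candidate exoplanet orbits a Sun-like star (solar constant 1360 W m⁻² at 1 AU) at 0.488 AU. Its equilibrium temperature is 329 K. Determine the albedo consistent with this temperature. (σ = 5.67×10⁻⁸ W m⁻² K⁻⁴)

Flux at 0.488 AU: S = 1360/0.488² = 5710 W m⁻².
From T_eq⁴ = S(1−A)/(4σ): 1−A = 4σT_eq⁴/S.
1−A = 4 × 5.67×10⁻⁸ × (329)⁴ / 5710 = 0.465.

A ≈ 0.53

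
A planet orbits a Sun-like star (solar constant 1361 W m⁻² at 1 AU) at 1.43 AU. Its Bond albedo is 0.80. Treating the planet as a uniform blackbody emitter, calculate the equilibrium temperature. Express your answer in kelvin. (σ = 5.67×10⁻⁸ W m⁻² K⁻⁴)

T_eq ≈ 156 K

Flux at 1.43 AU: S = 1361/1.43² = 666 W m⁻².
Energy balance: absorbed = emitted ⇒ πR²·S(1−A) = 4πR²·σT_eq⁴, so T_eq⁴ = S(1−A)/(4σ).
T_eq = [666 × 0.20 / (4 × 5.67×10⁻⁸)]^(1/4) = (5.87×10⁸)^(1/4) = 156 K.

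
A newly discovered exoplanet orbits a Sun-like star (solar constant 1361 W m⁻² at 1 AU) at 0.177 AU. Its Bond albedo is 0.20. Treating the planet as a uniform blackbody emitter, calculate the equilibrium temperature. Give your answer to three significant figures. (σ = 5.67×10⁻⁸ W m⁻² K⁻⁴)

T_eq ≈ 626 K

Flux at 0.177 AU: S = 1361/0.177² = 4.34×10⁴ W m⁻².
Energy balance: absorbed = emitted ⇒ πR²·S(1−A) = 4πR²·σT_eq⁴, so T_eq⁴ = S(1−A)/(4σ).
T_eq = [4.34×10⁴ × 0.80 / (4 × 5.67×10⁻⁸)]^(1/4) = (1.53×10¹¹)^(1/4) = 626 K.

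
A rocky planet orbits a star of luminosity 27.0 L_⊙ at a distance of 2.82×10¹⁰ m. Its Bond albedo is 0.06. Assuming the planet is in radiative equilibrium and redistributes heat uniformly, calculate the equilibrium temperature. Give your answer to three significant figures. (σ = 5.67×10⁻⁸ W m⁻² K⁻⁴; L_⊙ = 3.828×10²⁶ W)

L = 27.0 × 3.828×10²⁶ = 1.03×10²⁸ W.
Flux: S = L/(4πd²) = 1.03×10²⁸/(4π×(2.82×10¹⁰)²) = 1.03×10⁶ W m⁻².
Energy balance: absorbed = emitted ⇒ πR²·S(1−A) = 4πR²·σT_eq⁴, so T_eq⁴ = S(1−A)/(4σ).
T_eq = [1.03×10⁶ × 0.94 / (4 × 5.67×10⁻⁸)]^(1/4) = (4.29×10¹²)^(1/4) = 1440 K.

T_eq ≈ 1440 K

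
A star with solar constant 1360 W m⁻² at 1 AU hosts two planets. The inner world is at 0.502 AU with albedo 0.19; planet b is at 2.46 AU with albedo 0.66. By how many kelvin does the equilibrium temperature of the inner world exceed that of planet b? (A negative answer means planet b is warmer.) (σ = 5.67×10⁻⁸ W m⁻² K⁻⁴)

T_eq = [S₀(1−A)/(4σd²)]^(1/4), so T ∝ (1−A)^(1/4) / √d.
T₁ = [1360×0.81/(4×5.67×10⁻⁸×0.502²)]^(1/4) = 372.60 K.
T₂ = [1360×0.34/(4×5.67×10⁻⁸×2.46²)]^(1/4) = 135.48 K.

ΔT ≈ 237.1 K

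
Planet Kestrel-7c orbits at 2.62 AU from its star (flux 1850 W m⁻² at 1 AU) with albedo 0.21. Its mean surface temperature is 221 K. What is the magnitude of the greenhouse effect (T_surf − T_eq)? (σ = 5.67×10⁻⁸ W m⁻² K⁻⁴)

ΔT ≈ 46.0 K

S = 1850/2.62² = 269.5 W m⁻².
T_eq = [S(1−A)/(4σ)]^(1/4) = [269.5×0.79/(4×5.67×10⁻⁸)]^(1/4) = 175.0 K.
ΔT = T_surf − T_eq = 221 − 175.0.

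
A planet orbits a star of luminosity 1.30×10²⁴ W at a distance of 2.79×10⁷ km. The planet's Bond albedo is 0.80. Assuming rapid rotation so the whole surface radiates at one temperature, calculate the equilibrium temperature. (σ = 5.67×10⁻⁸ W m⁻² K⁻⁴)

d = 2.79×10⁷ km = 2.79×10¹⁰ m.
Flux: S = L/(4πd²) = 1.30×10²⁴/(4π×(2.79×10¹⁰)²) = 133 W m⁻².
Energy balance: absorbed = emitted ⇒ πR²·S(1−A) = 4πR²·σT_eq⁴, so T_eq⁴ = S(1−A)/(4σ).
T_eq = [133 × 0.20 / (4 × 5.67×10⁻⁸)]^(1/4) = (1.17×10⁸)^(1/4) = 104 K.

T_eq ≈ 104 K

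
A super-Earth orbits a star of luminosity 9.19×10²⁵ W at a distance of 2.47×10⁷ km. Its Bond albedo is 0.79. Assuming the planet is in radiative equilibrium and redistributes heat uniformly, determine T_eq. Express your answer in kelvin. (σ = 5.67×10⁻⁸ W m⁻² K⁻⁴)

T_eq ≈ 325 K

d = 2.47×10⁷ km = 2.47×10¹⁰ m.
Flux: S = L/(4πd²) = 9.19×10²⁵/(4π×(2.47×10¹⁰)²) = 1.20×10⁴ W m⁻².
Energy balance: absorbed = emitted ⇒ πR²·S(1−A) = 4πR²·σT_eq⁴, so T_eq⁴ = S(1−A)/(4σ).
T_eq = [1.20×10⁴ × 0.21 / (4 × 5.67×10⁻⁸)]^(1/4) = (1.11×10¹⁰)^(1/4) = 325 K.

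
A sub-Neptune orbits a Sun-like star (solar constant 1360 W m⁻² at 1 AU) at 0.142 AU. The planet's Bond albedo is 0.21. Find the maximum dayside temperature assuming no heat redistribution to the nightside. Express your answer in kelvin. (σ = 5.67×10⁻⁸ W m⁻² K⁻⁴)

Flux at 0.142 AU: S = 1360/0.142² = 6.74×10⁴ W m⁻².
With no redistribution each surface element balances locally: S(1−A) = σT⁴.
T = [6.74×10⁴ × 0.79 / 5.67×10⁻⁸]^(1/4) = (9.40×10¹¹)^(1/4) = 985 K.

T_ss ≈ 985 K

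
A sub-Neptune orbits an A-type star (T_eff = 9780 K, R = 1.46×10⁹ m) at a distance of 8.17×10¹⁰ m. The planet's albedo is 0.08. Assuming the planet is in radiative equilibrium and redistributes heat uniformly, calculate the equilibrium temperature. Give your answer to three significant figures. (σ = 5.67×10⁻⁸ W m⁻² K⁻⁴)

L = 4πR_⋆²σT_⋆⁴ = 4π(1.46×10⁹)² × 5.67×10⁻⁸ × (9780)⁴ = 1.39×10²⁸ W.
S = L/(4πd²) = 1.66×10⁵ W m⁻².
Energy balance: absorbed = emitted ⇒ πR²·S(1−A) = 4πR²·σT_eq⁴, so T_eq⁴ = S(1−A)/(4σ).
T_eq = [1.66×10⁵ × 0.92 / (4 × 5.67×10⁻⁸)]^(1/4) = (6.72×10¹¹)^(1/4) = 905 K.

T_eq ≈ 905 K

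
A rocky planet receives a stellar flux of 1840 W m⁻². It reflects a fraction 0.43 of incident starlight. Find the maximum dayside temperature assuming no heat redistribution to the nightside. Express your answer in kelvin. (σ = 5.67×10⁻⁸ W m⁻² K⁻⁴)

T_ss ≈ 369 K

With no redistribution each surface element balances locally: S(1−A) = σT⁴.
T = [1840 × 0.57 / 5.67×10⁻⁸]^(1/4) = (1.85×10¹⁰)^(1/4) = 369 K.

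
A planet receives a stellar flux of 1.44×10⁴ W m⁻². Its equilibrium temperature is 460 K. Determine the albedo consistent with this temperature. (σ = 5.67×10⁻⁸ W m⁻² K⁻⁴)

From T_eq⁴ = S(1−A)/(4σ): 1−A = 4σT_eq⁴/S.
1−A = 4 × 5.67×10⁻⁸ × (460)⁴ / 1.44×10⁴ = 0.705.

A ≈ 0.29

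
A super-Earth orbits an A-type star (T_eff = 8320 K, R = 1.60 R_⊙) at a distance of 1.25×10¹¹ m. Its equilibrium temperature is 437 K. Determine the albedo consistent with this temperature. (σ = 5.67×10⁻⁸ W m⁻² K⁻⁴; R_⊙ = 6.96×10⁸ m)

R_⋆ = 1.60 × 6.96×10⁸ = 1.11×10⁹ m.
L = 4πR_⋆²σT_⋆⁴ = 4π(1.11×10⁹)² × 5.67×10⁻⁸ × (8320)⁴ = 4.23×10²⁷ W.
S = L/(4πd²) = 2.16×10⁴ W m⁻².
From T_eq⁴ = S(1−A)/(4σ): 1−A = 4σT_eq⁴/S.
1−A = 4 × 5.67×10⁻⁸ × (437)⁴ / 2.16×10⁴ = 0.384.

A ≈ 0.62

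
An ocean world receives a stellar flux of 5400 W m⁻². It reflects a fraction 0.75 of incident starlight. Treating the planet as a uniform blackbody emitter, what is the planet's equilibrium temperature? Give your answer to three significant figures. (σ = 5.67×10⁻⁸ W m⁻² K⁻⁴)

T_eq ≈ 278 K

Energy balance: absorbed = emitted ⇒ πR²·S(1−A) = 4πR²·σT_eq⁴, so T_eq⁴ = S(1−A)/(4σ).
T_eq = [5400 × 0.25 / (4 × 5.67×10⁻⁸)]^(1/4) = (5.95×10⁹)^(1/4) = 278 K.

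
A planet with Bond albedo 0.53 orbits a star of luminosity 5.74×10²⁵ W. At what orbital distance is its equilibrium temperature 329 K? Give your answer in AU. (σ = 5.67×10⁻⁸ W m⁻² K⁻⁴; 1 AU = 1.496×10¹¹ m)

From T_eq⁴ = L(1−A)/(16πσd²): d = √[L(1−A)/(16πσT_eq⁴)].
d = √[5.74×10²⁵ × 0.47 / (16π × 5.67×10⁻⁸ × (329)⁴)] = 2.84×10¹⁰ m = 0.190 AU.

d ≈ 0.190 AU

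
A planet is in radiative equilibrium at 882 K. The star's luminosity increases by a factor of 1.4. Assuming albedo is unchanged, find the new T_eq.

T_eq ≈ 959 K

T_eq ∝ L^(1/4) · d^(−1/2).
T′ = 882 × 1.4^(1/4) = 959 K.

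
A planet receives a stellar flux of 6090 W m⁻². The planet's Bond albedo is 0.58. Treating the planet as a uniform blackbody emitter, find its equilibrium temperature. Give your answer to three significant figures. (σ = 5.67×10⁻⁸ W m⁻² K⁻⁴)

Energy balance: absorbed = emitted ⇒ πR²·S(1−A) = 4πR²·σT_eq⁴, so T_eq⁴ = S(1−A)/(4σ).
T_eq = [6090 × 0.42 / (4 × 5.67×10⁻⁸)]^(1/4) = (1.13×10¹⁰)^(1/4) = 326 K.

T_eq ≈ 326 K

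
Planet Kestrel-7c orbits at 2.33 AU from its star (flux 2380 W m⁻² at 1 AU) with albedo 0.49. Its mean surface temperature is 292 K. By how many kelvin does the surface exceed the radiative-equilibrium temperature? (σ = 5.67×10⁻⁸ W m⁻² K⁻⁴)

S = 2380/2.33² = 438.4 W m⁻².
T_eq = [S(1−A)/(4σ)]^(1/4) = [438.4×0.51/(4×5.67×10⁻⁸)]^(1/4) = 177.2 K.
ΔT = T_surf − T_eq = 292 − 177.2.

ΔT ≈ 114.8 K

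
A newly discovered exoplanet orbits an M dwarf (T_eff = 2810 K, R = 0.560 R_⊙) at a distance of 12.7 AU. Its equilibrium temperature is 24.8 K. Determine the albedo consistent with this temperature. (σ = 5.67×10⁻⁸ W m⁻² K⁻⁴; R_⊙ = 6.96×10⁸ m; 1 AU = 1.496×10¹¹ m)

R_⋆ = 0.560 × 6.96×10⁸ = 3.90×10⁸ m.
d = 12.7 AU = 1.90×10¹² m.
L = 4πR_⋆²σT_⋆⁴ = 4π(3.90×10⁸)² × 5.67×10⁻⁸ × (2810)⁴ = 6.75×10²⁴ W.
S = L/(4πd²) = 0.149 W m⁻².
From T_eq⁴ = S(1−A)/(4σ): 1−A = 4σT_eq⁴/S.
1−A = 4 × 5.67×10⁻⁸ × (24.8)⁴ / 0.149 = 0.577.

A ≈ 0.42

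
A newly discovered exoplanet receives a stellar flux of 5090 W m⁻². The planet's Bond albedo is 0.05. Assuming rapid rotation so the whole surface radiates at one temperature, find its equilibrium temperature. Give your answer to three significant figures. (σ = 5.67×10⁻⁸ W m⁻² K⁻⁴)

T_eq ≈ 382 K

Energy balance: absorbed = emitted ⇒ πR²·S(1−A) = 4πR²·σT_eq⁴, so T_eq⁴ = S(1−A)/(4σ).
T_eq = [5090 × 0.95 / (4 × 5.67×10⁻⁸)]^(1/4) = (2.13×10¹⁰)^(1/4) = 382 K.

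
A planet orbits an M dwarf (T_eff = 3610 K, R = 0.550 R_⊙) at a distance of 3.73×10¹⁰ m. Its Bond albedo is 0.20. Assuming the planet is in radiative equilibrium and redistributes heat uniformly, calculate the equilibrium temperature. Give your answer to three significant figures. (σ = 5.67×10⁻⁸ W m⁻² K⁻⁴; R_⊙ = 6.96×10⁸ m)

T_eq ≈ 245 K

R_⋆ = 0.550 × 6.96×10⁸ = 3.83×10⁸ m.
L = 4πR_⋆²σT_⋆⁴ = 4π(3.83×10⁸)² × 5.67×10⁻⁸ × (3610)⁴ = 1.77×10²⁵ W.
S = L/(4πd²) = 1010 W m⁻².
Energy balance: absorbed = emitted ⇒ πR²·S(1−A) = 4πR²·σT_eq⁴, so T_eq⁴ = S(1−A)/(4σ).
T_eq = [1010 × 0.80 / (4 × 5.67×10⁻⁸)]^(1/4) = (3.58×10⁹)^(1/4) = 245 K.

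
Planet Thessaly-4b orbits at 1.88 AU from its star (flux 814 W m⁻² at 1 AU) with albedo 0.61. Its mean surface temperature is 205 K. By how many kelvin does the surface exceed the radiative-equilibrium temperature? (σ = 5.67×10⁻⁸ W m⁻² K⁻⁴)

S = 814/1.88² = 230.3 W m⁻².
T_eq = [S(1−A)/(4σ)]^(1/4) = [230.3×0.39/(4×5.67×10⁻⁸)]^(1/4) = 141.1 K.
ΔT = T_surf − T_eq = 205 − 141.1.

ΔT ≈ 63.9 K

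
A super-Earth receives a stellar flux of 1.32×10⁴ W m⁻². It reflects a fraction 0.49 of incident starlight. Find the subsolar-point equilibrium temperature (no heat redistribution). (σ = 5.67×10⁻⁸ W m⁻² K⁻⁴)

At the subsolar point the surface absorbs S(1−A) and emits σT⁴ per unit area — no factor of 4, since only the local patch is in balance.
T = [1.32×10⁴ × 0.51 / 5.67×10⁻⁸]^(1/4) = (1.19×10¹¹)^(1/4) = 587 K.

T_ss ≈ 587 K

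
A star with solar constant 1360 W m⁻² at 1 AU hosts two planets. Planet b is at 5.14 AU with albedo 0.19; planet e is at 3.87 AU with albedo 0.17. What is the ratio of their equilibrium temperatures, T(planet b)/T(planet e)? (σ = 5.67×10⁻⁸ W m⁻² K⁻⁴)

T_eq = [S₀(1−A)/(4σd²)]^(1/4), so T ∝ (1−A)^(1/4) / √d.
T₁ = [1360×0.81/(4×5.67×10⁻⁸×5.14²)]^(1/4) = 116.44 K.
T₂ = [1360×0.83/(4×5.67×10⁻⁸×3.87²)]^(1/4) = 135.02 K.

T₁/T₂ ≈ 0.862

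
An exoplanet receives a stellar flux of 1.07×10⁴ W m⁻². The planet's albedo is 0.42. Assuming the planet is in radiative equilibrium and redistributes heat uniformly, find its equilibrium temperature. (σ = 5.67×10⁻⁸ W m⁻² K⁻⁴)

Energy balance: absorbed = emitted ⇒ πR²·S(1−A) = 4πR²·σT_eq⁴, so T_eq⁴ = S(1−A)/(4σ).
T_eq = [1.07×10⁴ × 0.58 / (4 × 5.67×10⁻⁸)]^(1/4) = (2.74×10¹⁰)^(1/4) = 407 K.

T_eq ≈ 407 K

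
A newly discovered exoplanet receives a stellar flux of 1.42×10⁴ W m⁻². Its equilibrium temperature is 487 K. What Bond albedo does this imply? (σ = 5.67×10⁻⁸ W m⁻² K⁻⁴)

From T_eq⁴ = S(1−A)/(4σ): 1−A = 4σT_eq⁴/S.
1−A = 4 × 5.67×10⁻⁸ × (487)⁴ / 1.42×10⁴ = 0.898.

A ≈ 0.10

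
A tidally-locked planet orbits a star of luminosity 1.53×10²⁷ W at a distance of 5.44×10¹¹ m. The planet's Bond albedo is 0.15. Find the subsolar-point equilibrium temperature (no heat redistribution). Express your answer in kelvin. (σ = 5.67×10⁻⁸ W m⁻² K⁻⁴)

Flux: S = L/(4πd²) = 1.53×10²⁷/(4π×(5.44×10¹¹)²) = 411 W m⁻².
At the subsolar point the surface absorbs S(1−A) and emits σT⁴ per unit area — no factor of 4, since only the local patch is in balance.
T = [411 × 0.85 / 5.67×10⁻⁸]^(1/4) = (6.17×10⁹)^(1/4) = 280 K.

T_ss ≈ 280 K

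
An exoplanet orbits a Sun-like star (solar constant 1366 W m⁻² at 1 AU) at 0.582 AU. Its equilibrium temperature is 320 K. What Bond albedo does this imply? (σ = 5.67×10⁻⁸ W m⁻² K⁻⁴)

A ≈ 0.41

Flux at 0.582 AU: S = 1366/0.582² = 4030 W m⁻².
From T_eq⁴ = S(1−A)/(4σ): 1−A = 4σT_eq⁴/S.
1−A = 4 × 5.67×10⁻⁸ × (320)⁴ / 4030 = 0.590.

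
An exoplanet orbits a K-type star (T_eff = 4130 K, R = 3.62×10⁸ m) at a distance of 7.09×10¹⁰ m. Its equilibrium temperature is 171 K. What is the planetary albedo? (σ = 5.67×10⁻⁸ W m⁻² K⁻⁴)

A ≈ 0.55

L = 4πR_⋆²σT_⋆⁴ = 4π(3.62×10⁸)² × 5.67×10⁻⁸ × (4130)⁴ = 2.72×10²⁵ W.
S = L/(4πd²) = 430 W m⁻².
From T_eq⁴ = S(1−A)/(4σ): 1−A = 4σT_eq⁴/S.
1−A = 4 × 5.67×10⁻⁸ × (171)⁴ / 430 = 0.451.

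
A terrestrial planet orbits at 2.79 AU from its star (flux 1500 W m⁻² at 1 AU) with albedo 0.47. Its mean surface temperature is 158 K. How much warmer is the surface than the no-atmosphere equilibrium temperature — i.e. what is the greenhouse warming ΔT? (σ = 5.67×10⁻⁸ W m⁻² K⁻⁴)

ΔT ≈ 12.3 K

S = 1500/2.79² = 192.7 W m⁻².
T_eq = [S(1−A)/(4σ)]^(1/4) = [192.7×0.53/(4×5.67×10⁻⁸)]^(1/4) = 145.7 K.
ΔT = T_surf − T_eq = 158 − 145.7.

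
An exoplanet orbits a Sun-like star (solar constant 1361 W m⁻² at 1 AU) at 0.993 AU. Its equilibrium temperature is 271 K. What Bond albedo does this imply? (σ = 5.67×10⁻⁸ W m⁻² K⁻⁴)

Flux at 0.993 AU: S = 1361/0.993² = 1380 W m⁻².
From T_eq⁴ = S(1−A)/(4σ): 1−A = 4σT_eq⁴/S.
1−A = 4 × 5.67×10⁻⁸ × (271)⁴ / 1380 = 0.886.

A ≈ 0.11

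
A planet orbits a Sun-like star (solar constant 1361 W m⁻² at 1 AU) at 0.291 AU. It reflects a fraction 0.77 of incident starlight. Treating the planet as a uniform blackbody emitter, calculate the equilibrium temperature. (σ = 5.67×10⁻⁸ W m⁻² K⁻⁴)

T_eq ≈ 357 K

Flux at 0.291 AU: S = 1361/0.291² = 1.61×10⁴ W m⁻².
Energy balance: absorbed = emitted ⇒ πR²·S(1−A) = 4πR²·σT_eq⁴, so T_eq⁴ = S(1−A)/(4σ).
T_eq = [1.61×10⁴ × 0.23 / (4 × 5.67×10⁻⁸)]^(1/4) = (1.63×10¹⁰)^(1/4) = 357 K.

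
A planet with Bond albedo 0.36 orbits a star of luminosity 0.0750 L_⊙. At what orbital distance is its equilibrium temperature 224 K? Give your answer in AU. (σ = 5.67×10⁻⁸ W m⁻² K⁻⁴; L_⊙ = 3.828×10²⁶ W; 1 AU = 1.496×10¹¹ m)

d ≈ 0.338 AU

L = 0.0750 × 3.828×10²⁶ = 2.87×10²⁵ W.
From T_eq⁴ = L(1−A)/(16πσd²): d = √[L(1−A)/(16πσT_eq⁴)].
d = √[2.87×10²⁵ × 0.64 / (16π × 5.67×10⁻⁸ × (224)⁴)] = 5.06×10¹⁰ m = 0.338 AU.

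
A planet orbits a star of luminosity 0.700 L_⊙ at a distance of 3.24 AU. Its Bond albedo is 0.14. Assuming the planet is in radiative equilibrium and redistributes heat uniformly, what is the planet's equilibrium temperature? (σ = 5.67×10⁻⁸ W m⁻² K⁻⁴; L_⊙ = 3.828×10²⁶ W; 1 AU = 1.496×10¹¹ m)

d = 3.24 AU = 4.85×10¹¹ m.
L = 0.700 × 3.828×10²⁶ = 2.68×10²⁶ W.
Flux: S = L/(4πd²) = 2.68×10²⁶/(4π×(4.85×10¹¹)²) = 90.8 W m⁻².
Energy balance: absorbed = emitted ⇒ πR²·S(1−A) = 4πR²·σT_eq⁴, so T_eq⁴ = S(1−A)/(4σ).
T_eq = [90.8 × 0.86 / (4 × 5.67×10⁻⁸)]^(1/4) = (3.44×10⁸)^(1/4) = 136 K.

T_eq ≈ 136 K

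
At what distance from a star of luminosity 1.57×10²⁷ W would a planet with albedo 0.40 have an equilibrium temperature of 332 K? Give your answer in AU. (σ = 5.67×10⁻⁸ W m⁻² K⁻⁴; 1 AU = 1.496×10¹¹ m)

From T_eq⁴ = L(1−A)/(16πσd²): d = √[L(1−A)/(16πσT_eq⁴)].
d = √[1.57×10²⁷ × 0.60 / (16π × 5.67×10⁻⁸ × (332)⁴)] = 1.65×10¹¹ m = 1.10 AU.

d ≈ 1.10 AU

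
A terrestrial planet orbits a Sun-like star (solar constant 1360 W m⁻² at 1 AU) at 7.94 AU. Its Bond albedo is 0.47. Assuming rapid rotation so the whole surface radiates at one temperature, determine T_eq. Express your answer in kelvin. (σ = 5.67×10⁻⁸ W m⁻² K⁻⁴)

Flux at 7.94 AU: S = 1360/7.94² = 21.6 W m⁻².
Energy balance: absorbed = emitted ⇒ πR²·S(1−A) = 4πR²·σT_eq⁴, so T_eq⁴ = S(1−A)/(4σ).
T_eq = [21.6 × 0.53 / (4 × 5.67×10⁻⁸)]^(1/4) = (5.04×10⁷)^(1/4) = 84.3 K.

T_eq ≈ 84.3 K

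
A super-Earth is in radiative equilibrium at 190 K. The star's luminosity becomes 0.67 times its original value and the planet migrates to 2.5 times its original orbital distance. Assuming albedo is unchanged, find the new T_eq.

T_eq ≈ 109 K

T_eq ∝ L^(1/4) · d^(−1/2).
T′ = 190 × 0.67^(1/4) / 2.5^(1/2) = 109 K.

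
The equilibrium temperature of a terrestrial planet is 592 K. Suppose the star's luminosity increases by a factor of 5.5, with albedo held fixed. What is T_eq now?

T_eq ∝ L^(1/4) · d^(−1/2).
T′ = 592 × 5.5^(1/4) = 907 K.

T_eq ≈ 907 K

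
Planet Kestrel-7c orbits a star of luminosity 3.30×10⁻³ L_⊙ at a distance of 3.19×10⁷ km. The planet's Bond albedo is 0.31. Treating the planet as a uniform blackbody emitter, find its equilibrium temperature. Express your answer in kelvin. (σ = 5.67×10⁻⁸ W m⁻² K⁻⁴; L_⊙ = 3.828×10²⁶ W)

T_eq ≈ 132 K

d = 3.19×10⁷ km = 3.19×10¹⁰ m.
L = 3.30×10⁻³ × 3.828×10²⁶ = 1.26×10²⁴ W.
Flux: S = L/(4πd²) = 1.26×10²⁴/(4π×(3.19×10¹⁰)²) = 98.8 W m⁻².
Energy balance: absorbed = emitted ⇒ πR²·S(1−A) = 4πR²·σT_eq⁴, so T_eq⁴ = S(1−A)/(4σ).
T_eq = [98.8 × 0.69 / (4 × 5.67×10⁻⁸)]^(1/4) = (3.01×10⁸)^(1/4) = 132 K.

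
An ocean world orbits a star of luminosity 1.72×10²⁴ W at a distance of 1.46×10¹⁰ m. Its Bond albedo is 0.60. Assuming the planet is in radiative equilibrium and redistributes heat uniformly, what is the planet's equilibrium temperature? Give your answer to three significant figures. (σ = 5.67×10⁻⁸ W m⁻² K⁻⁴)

Flux: S = L/(4πd²) = 1.72×10²⁴/(4π×(1.46×10¹⁰)²) = 642 W m⁻².
Energy balance: absorbed = emitted ⇒ πR²·S(1−A) = 4πR²·σT_eq⁴, so T_eq⁴ = S(1−A)/(4σ).
T_eq = [642 × 0.40 / (4 × 5.67×10⁻⁸)]^(1/4) = (1.13×10⁹)^(1/4) = 183 K.

T_eq ≈ 183 K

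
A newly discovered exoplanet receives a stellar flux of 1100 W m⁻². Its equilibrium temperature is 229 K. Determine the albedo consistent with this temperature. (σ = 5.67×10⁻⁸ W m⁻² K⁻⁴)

A ≈ 0.43

From T_eq⁴ = S(1−A)/(4σ): 1−A = 4σT_eq⁴/S.
1−A = 4 × 5.67×10⁻⁸ × (229)⁴ / 1100 = 0.567.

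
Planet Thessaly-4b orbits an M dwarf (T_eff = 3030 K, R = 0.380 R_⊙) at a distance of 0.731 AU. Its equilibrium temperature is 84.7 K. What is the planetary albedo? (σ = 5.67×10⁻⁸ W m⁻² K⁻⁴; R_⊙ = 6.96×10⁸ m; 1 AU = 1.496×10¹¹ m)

R_⋆ = 0.380 × 6.96×10⁸ = 2.64×10⁸ m.
d = 0.731 AU = 1.09×10¹¹ m.
L = 4πR_⋆²σT_⋆⁴ = 4π(2.64×10⁸)² × 5.67×10⁻⁸ × (3030)⁴ = 4.20×10²⁴ W.
S = L/(4πd²) = 28.0 W m⁻².
From T_eq⁴ = S(1−A)/(4σ): 1−A = 4σT_eq⁴/S.
1−A = 4 × 5.67×10⁻⁸ × (84.7)⁴ / 28.0 = 0.418.

A ≈ 0.58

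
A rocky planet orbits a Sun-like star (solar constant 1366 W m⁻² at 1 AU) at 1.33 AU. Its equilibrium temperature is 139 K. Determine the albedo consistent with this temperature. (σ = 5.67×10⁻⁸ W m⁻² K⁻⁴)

A ≈ 0.89

Flux at 1.33 AU: S = 1366/1.33² = 772 W m⁻².
From T_eq⁴ = S(1−A)/(4σ): 1−A = 4σT_eq⁴/S.
1−A = 4 × 5.67×10⁻⁸ × (139)⁴ / 772 = 0.110.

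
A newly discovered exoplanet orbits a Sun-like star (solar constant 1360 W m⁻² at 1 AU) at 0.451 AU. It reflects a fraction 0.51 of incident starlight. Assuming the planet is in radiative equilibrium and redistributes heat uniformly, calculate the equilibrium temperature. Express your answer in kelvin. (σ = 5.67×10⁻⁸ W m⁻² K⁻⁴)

T_eq ≈ 347 K

Flux at 0.451 AU: S = 1360/0.451² = 6690 W m⁻².
Energy balance: absorbed = emitted ⇒ πR²·S(1−A) = 4πR²·σT_eq⁴, so T_eq⁴ = S(1−A)/(4σ).
T_eq = [6690 × 0.49 / (4 × 5.67×10⁻⁸)]^(1/4) = (1.44×10¹⁰)^(1/4) = 347 K.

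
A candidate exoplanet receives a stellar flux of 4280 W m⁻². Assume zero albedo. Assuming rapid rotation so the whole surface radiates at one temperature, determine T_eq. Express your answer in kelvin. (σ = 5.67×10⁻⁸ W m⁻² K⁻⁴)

Energy balance: absorbed = emitted ⇒ πR²·S(1−A) = 4πR²·σT_eq⁴, so T_eq⁴ = S(1−A)/(4σ).
T_eq = [4280 × 1.00 / (4 × 5.67×10⁻⁸)]^(1/4) = (1.89×10¹⁰)^(1/4) = 371 K.

T_eq ≈ 371 K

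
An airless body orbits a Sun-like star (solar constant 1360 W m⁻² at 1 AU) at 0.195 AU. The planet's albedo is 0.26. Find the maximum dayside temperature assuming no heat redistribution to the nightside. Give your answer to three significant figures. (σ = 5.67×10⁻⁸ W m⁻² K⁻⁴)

Flux at 0.195 AU: S = 1360/0.195² = 3.58×10⁴ W m⁻².
With no redistribution each surface element balances locally: S(1−A) = σT⁴.
T = [3.58×10⁴ × 0.74 / 5.67×10⁻⁸]^(1/4) = (4.67×10¹¹)^(1/4) = 827 K.

T_ss ≈ 827 K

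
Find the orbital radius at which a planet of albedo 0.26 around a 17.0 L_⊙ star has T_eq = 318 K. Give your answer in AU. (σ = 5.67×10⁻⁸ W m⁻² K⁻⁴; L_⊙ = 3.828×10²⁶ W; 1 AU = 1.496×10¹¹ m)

d ≈ 2.72 AU

L = 17.0 × 3.828×10²⁶ = 6.51×10²⁷ W.
From T_eq⁴ = L(1−A)/(16πσd²): d = √[L(1−A)/(16πσT_eq⁴)].
d = √[6.51×10²⁷ × 0.74 / (16π × 5.67×10⁻⁸ × (318)⁴)] = 4.06×10¹¹ m = 2.72 AU.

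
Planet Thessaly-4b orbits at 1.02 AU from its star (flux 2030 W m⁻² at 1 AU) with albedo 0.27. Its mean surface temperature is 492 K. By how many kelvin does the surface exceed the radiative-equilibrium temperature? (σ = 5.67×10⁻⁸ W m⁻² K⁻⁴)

S = 2030/1.02² = 1951 W m⁻².
T_eq = [S(1−A)/(4σ)]^(1/4) = [1951×0.73/(4×5.67×10⁻⁸)]^(1/4) = 281.5 K.
ΔT = T_surf − T_eq = 492 − 281.5.

ΔT ≈ 210.5 K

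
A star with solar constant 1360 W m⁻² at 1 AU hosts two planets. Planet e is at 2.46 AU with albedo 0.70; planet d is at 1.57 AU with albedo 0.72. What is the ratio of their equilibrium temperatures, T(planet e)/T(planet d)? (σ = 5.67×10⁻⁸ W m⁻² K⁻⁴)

T_eq = [S₀(1−A)/(4σd²)]^(1/4), so T ∝ (1−A)^(1/4) / √d.
T₁ = [1360×0.30/(4×5.67×10⁻⁸×2.46²)]^(1/4) = 131.31 K.
T₂ = [1360×0.28/(4×5.67×10⁻⁸×1.57²)]^(1/4) = 161.55 K.

T₁/T₂ ≈ 0.813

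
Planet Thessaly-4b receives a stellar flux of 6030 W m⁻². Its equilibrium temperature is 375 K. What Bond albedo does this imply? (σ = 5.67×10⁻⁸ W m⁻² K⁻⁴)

From T_eq⁴ = S(1−A)/(4σ): 1−A = 4σT_eq⁴/S.
1−A = 4 × 5.67×10⁻⁸ × (375)⁴ / 6030 = 0.744.

A ≈ 0.26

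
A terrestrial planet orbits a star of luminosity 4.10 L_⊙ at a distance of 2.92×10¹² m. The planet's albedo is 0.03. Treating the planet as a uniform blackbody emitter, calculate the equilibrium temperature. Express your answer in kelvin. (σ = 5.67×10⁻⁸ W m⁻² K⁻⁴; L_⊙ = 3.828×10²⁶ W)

T_eq ≈ 89.0 K

L = 4.10 × 3.828×10²⁶ = 1.57×10²⁷ W.
Flux: S = L/(4πd²) = 1.57×10²⁷/(4π×(2.92×10¹²)²) = 14.6 W m⁻².
Energy balance: absorbed = emitted ⇒ πR²·S(1−A) = 4πR²·σT_eq⁴, so T_eq⁴ = S(1−A)/(4σ).
T_eq = [14.6 × 0.97 / (4 × 5.67×10⁻⁸)]^(1/4) = (6.26×10⁷)^(1/4) = 89.0 K.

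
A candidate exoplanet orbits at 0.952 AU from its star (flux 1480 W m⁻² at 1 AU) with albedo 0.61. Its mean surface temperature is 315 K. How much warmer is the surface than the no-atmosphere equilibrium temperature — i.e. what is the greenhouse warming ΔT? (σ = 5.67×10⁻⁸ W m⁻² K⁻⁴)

ΔT ≈ 84.8 K

S = 1480/0.952² = 1633 W m⁻².
T_eq = [S(1−A)/(4σ)]^(1/4) = [1633×0.39/(4×5.67×10⁻⁸)]^(1/4) = 230.2 K.
ΔT = T_surf − T_eq = 315 − 230.2.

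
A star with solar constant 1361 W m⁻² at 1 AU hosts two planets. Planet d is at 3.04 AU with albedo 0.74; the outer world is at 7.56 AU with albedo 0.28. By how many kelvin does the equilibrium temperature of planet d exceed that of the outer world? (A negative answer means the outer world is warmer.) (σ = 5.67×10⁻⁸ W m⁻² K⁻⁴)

ΔT ≈ 20.7 K

T_eq = [S₀(1−A)/(4σd²)]^(1/4), so T ∝ (1−A)^(1/4) / √d.
T₁ = [1361×0.26/(4×5.67×10⁻⁸×3.04²)]^(1/4) = 113.99 K.
T₂ = [1361×0.72/(4×5.67×10⁻⁸×7.56²)]^(1/4) = 93.25 K.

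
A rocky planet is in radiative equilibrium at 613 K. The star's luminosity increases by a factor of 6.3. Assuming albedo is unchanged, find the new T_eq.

T_eq ≈ 971 K

T_eq ∝ L^(1/4) · d^(−1/2).
T′ = 613 × 6.3^(1/4) = 971 K.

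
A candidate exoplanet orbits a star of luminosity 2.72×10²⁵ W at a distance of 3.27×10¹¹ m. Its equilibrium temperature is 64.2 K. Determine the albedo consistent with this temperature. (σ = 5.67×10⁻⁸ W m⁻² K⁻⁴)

Flux: S = L/(4πd²) = 2.72×10²⁵/(4π×(3.27×10¹¹)²) = 20.2 W m⁻².
From T_eq⁴ = S(1−A)/(4σ): 1−A = 4σT_eq⁴/S.
1−A = 4 × 5.67×10⁻⁸ × (64.2)⁴ / 20.2 = 0.190.

A ≈ 0.81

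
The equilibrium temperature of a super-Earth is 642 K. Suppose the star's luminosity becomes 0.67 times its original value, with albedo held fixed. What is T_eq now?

T_eq ≈ 581 K

T_eq ∝ L^(1/4) · d^(−1/2).
T′ = 642 × 0.67^(1/4) = 581 K.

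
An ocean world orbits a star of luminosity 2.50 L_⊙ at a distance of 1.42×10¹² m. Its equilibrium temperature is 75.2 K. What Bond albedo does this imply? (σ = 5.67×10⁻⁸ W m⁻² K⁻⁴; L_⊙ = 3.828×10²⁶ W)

A ≈ 0.81

L = 2.50 × 3.828×10²⁶ = 9.57×10²⁶ W.
Flux: S = L/(4πd²) = 9.57×10²⁶/(4π×(1.42×10¹²)²) = 37.8 W m⁻².
From T_eq⁴ = S(1−A)/(4σ): 1−A = 4σT_eq⁴/S.
1−A = 4 × 5.67×10⁻⁸ × (75.2)⁴ / 37.8 = 0.192.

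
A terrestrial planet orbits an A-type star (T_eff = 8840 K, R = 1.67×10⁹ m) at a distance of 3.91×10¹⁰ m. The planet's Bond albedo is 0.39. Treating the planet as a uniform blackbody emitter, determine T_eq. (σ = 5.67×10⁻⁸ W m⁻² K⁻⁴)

L = 4πR_⋆²σT_⋆⁴ = 4π(1.67×10⁹)² × 5.67×10⁻⁸ × (8840)⁴ = 1.21×10²⁸ W.
S = L/(4πd²) = 6.32×10⁵ W m⁻².
Energy balance: absorbed = emitted ⇒ πR²·S(1−A) = 4πR²·σT_eq⁴, so T_eq⁴ = S(1−A)/(4σ).
T_eq = [6.32×10⁵ × 0.61 / (4 × 5.67×10⁻⁸)]^(1/4) = (1.70×10¹²)^(1/4) = 1140 K.

T_eq ≈ 1140 K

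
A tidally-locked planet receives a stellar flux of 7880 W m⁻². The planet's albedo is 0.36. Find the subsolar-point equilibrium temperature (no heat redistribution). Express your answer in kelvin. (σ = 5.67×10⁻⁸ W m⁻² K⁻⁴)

T_ss ≈ 546 K

At the subsolar point the surface absorbs S(1−A) and emits σT⁴ per unit area — no factor of 4, since only the local patch is in balance.
T = [7880 × 0.64 / 5.67×10⁻⁸]^(1/4) = (8.89×10¹⁰)^(1/4) = 546 K.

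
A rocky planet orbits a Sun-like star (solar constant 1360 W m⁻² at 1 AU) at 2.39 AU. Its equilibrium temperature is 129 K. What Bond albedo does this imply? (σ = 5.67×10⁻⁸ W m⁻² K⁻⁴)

A ≈ 0.74

Flux at 2.39 AU: S = 1360/2.39² = 238 W m⁻².
From T_eq⁴ = S(1−A)/(4σ): 1−A = 4σT_eq⁴/S.
1−A = 4 × 5.67×10⁻⁸ × (129)⁴ / 238 = 0.264.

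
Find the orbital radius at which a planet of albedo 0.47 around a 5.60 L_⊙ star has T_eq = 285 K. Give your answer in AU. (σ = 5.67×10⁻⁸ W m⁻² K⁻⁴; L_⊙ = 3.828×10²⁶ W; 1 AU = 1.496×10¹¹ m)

d ≈ 1.64 AU

L = 5.60 × 3.828×10²⁶ = 2.14×10²⁷ W.
From T_eq⁴ = L(1−A)/(16πσd²): d = √[L(1−A)/(16πσT_eq⁴)].
d = √[2.14×10²⁷ × 0.53 / (16π × 5.67×10⁻⁸ × (285)⁴)] = 2.46×10¹¹ m = 1.64 AU.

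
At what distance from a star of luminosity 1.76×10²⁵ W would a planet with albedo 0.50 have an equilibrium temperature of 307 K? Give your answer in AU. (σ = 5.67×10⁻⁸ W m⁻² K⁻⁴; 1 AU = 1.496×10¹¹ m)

d ≈ 0.125 AU

From T_eq⁴ = L(1−A)/(16πσd²): d = √[L(1−A)/(16πσT_eq⁴)].
d = √[1.76×10²⁵ × 0.50 / (16π × 5.67×10⁻⁸ × (307)⁴)] = 1.86×10¹⁰ m = 0.125 AU.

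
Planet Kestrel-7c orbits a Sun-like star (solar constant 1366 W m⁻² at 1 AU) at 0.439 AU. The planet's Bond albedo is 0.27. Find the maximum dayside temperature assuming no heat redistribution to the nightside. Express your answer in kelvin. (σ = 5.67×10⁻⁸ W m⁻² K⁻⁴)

T_ss ≈ 550 K

Flux at 0.439 AU: S = 1366/0.439² = 7090 W m⁻².
With no redistribution each surface element balances locally: S(1−A) = σT⁴.
T = [7090 × 0.73 / 5.67×10⁻⁸]^(1/4) = (9.13×10¹⁰)^(1/4) = 550 K.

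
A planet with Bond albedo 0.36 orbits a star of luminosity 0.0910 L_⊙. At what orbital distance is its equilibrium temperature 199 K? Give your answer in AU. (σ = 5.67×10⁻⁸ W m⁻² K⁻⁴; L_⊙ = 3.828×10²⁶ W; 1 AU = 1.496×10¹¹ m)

d ≈ 0.472 AU

L = 0.0910 × 3.828×10²⁶ = 3.48×10²⁵ W.
From T_eq⁴ = L(1−A)/(16πσd²): d = √[L(1−A)/(16πσT_eq⁴)].
d = √[3.48×10²⁵ × 0.64 / (16π × 5.67×10⁻⁸ × (199)⁴)] = 7.06×10¹⁰ m = 0.472 AU.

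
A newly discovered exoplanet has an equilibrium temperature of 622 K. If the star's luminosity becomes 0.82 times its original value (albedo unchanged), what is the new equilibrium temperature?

T_eq ≈ 592 K

T_eq ∝ L^(1/4) · d^(−1/2).
T′ = 622 × 0.82^(1/4) = 592 K.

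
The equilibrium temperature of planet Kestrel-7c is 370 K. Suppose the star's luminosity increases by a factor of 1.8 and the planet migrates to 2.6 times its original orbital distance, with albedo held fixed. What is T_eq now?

T_eq ≈ 266 K

T_eq ∝ L^(1/4) · d^(−1/2).
T′ = 370 × 1.8^(1/4) / 2.6^(1/2) = 266 K.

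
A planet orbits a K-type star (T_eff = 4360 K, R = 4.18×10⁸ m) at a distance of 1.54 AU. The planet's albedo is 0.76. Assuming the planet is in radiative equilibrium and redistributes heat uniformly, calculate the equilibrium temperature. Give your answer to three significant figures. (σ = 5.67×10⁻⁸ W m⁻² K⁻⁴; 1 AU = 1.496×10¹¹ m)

T_eq ≈ 91.9 K

d = 1.54 AU = 2.30×10¹¹ m.
L = 4πR_⋆²σT_⋆⁴ = 4π(4.18×10⁸)² × 5.67×10⁻⁸ × (4360)⁴ = 4.50×10²⁵ W.
S = L/(4πd²) = 67.4 W m⁻².
Energy balance: absorbed = emitted ⇒ πR²·S(1−A) = 4πR²·σT_eq⁴, so T_eq⁴ = S(1−A)/(4σ).
T_eq = [67.4 × 0.24 / (4 × 5.67×10⁻⁸)]^(1/4) = (7.14×10⁷)^(1/4) = 91.9 K.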